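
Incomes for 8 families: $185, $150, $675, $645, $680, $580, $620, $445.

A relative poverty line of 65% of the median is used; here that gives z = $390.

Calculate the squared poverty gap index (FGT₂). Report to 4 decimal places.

0.0819

Below the line: $150, $185 (q = 2 of N = 8).
Normalized shortfalls: (390−150)/390 = 0.6154; (390−185)/390 = 0.5256.
Squared: 0.3787; 0.2763.
Sum = 0.654997; P₂ = 0.654997 / 8 = 0.0819.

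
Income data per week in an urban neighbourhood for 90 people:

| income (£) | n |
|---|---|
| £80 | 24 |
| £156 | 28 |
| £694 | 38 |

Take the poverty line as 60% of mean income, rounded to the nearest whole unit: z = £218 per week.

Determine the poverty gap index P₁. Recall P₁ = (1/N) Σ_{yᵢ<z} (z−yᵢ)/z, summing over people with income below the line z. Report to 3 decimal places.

Below z: 24×£80, 28×£156 (q = 52 of N = 90).
Normalized shortfalls: (218−80)/218 = 0.6330 (×24); (218−156)/218 = 0.2844 (×28).
Σ = 23.155963. Dividing by the full population N = 90 gives P₁ = 0.257.

0.257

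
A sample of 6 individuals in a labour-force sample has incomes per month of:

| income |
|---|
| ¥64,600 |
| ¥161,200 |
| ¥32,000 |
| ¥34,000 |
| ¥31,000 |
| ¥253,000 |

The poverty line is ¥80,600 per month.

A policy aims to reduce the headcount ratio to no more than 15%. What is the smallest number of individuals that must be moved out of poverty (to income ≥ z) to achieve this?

4

Currently q = 4 of N = 6 are below the line (H = 0.667).
A headcount ratio of at most 15% allows at most ⌊0.15 × 6⌋ = 0 poor individuals.
So at least 4 − 0 = 4 must be lifted.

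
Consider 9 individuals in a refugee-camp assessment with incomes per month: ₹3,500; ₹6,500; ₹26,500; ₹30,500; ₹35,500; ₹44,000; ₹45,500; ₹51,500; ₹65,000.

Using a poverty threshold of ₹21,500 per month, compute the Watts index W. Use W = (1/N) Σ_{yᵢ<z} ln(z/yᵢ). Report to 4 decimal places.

0.3346

Incomes under z: ₹3,500, ₹6,500 (q = 2 of N = 9).
Log shortfalls: ln(21500/3500) = 1.8153; ln(21500/6500) = 1.1963.
W = 3.011541 / 9 = 0.3346.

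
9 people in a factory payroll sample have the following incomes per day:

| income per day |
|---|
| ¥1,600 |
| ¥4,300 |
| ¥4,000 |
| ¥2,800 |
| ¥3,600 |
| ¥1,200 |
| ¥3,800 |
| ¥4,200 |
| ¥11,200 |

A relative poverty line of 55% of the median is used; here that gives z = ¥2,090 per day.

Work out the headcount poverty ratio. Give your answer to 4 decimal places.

2 of the 9 people have income below ¥2,090.
H = 2/9 = 0.2222.

0.2222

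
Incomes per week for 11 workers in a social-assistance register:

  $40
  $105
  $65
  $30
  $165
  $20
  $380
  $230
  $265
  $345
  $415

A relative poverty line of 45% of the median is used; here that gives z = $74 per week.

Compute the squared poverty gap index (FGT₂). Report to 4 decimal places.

0.1011

Poor units: $20, $30, $40, $65 (q = 4 of N = 11).
Gap ratios (z−y)/z: (74−20)/74 = 0.7297; (74−30)/74 = 0.5946; (74−40)/74 = 0.4595; (74−65)/74 = 0.1216.
Squared: 0.5325; 0.3535; 0.2111; 0.0148.
Sum = 1.111943; P₂ = 1.111943 / 11 = 0.1011.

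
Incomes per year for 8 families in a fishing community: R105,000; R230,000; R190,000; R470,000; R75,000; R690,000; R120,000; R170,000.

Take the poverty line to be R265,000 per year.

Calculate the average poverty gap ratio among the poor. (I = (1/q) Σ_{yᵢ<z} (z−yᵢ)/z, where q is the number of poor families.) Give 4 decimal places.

Below z: R75,000, R105,000, R120,000, R170,000, R190,000, R230,000 (q = 6 of N = 8).
Relative gaps: 0.7170, 0.6038, 0.5472, 0.3585, 0.2830, 0.1321; sum = 2.641509.
The income-gap ratio divides by q (the poor only): 2.641509 / 6 = 0.4403.

0.4403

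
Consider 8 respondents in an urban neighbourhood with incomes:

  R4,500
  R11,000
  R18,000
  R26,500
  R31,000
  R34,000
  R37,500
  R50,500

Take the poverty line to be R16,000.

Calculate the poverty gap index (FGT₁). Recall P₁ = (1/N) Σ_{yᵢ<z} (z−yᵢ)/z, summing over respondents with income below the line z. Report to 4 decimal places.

Poor units: R4,500, R11,000 (q = 2 of N = 8).
Gap ratios (z−y)/z: (16000−4500)/16000 = 0.7188; (16000−11000)/16000 = 0.3125.
Sum of shortfalls = 1.031250; P₁ averages over all N: 1.031250 / 8 = 0.1289.

0.1289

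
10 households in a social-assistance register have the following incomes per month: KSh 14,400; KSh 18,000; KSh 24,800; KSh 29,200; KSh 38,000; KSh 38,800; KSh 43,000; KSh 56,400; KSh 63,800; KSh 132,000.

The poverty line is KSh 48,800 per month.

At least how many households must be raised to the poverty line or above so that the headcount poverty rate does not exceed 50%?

2

7 of the 10 households are poor, so H = 7/10 = 0.700.
A headcount ratio of at most 50% allows at most ⌊0.50 × 10⌋ = 5 poor households.
So at least 7 − 5 = 2 must be lifted.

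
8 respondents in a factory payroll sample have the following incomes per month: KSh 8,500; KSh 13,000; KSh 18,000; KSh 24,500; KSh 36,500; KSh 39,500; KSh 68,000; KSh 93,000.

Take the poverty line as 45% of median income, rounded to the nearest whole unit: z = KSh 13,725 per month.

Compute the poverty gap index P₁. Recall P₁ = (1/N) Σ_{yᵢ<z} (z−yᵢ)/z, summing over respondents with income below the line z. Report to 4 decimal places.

0.0542

Poor units: KSh 8,500, KSh 13,000 (q = 2 of N = 8).
Shortfall ratios: (13725−8500)/13725 = 0.3807; (13725−13000)/13725 = 0.0528.
Σ = 0.433515. Dividing by the full population N = 8 gives P₁ = 0.0542.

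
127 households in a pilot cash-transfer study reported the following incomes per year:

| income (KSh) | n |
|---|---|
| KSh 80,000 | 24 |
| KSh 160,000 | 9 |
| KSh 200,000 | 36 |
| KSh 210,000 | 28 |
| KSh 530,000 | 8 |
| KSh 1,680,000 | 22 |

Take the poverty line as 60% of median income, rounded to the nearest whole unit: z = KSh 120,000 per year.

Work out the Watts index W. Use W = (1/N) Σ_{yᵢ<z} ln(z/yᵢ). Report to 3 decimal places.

Incomes under z: 24×KSh 80,000 (q = 24 of N = 127).
Log shortfalls: ln(120000/80000) = 0.4055 (×24).
W = 9.731163 / 127 = 0.077.

0.077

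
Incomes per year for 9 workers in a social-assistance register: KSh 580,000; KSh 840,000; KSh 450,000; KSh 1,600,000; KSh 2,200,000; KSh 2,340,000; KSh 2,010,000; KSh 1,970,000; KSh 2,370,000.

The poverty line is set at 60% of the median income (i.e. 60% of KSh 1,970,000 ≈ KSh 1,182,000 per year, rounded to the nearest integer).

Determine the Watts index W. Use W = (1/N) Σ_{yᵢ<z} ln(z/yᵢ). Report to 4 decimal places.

0.2244

Poor units: KSh 450,000, KSh 580,000, KSh 840,000 (q = 3 of N = 9).
ln(z/y) terms: ln(1182000/450000) = 0.9657; ln(1182000/580000) = 0.7119; ln(1182000/840000) = 0.3416.
W = 2.019212 / 9 = 0.2244.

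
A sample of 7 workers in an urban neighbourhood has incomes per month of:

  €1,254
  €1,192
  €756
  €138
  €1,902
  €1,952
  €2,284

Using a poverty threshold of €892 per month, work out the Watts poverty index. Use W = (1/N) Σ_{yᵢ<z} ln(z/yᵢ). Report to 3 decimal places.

Below z: €138, €756 (q = 2 of N = 7).
ln(z/y) terms: ln(892/138) = 1.8662; ln(892/756) = 0.1654.
W = 2.031637 / 7 = 0.290.

0.290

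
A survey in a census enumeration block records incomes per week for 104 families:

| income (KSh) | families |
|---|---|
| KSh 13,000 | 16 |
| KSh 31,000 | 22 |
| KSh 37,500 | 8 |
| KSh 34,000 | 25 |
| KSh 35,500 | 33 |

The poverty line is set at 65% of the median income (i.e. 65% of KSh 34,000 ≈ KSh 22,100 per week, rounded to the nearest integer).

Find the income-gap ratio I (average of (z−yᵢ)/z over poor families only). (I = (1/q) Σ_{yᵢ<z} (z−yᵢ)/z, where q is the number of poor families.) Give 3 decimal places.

Below the line: 16×KSh 13,000 (q = 16 of N = 104).
Shortfall ratios (z−y)/z: 0.4118 (×16); sum = 6.588235.
The income-gap ratio divides by q (the poor only): 6.588235 / 16 = 0.412.

0.412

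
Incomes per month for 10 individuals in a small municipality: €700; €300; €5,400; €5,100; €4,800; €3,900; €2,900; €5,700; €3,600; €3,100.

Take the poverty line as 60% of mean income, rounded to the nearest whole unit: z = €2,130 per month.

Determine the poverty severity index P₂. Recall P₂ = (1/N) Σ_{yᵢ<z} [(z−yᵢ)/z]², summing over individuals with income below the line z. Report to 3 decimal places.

Incomes under z: €300, €700 (q = 2 of N = 10).
Normalized shortfalls: (2130−300)/2130 = 0.8592; (2130−700)/2130 = 0.6714.
Squared: 0.7381; 0.4507.
Sum = 1.188873; P₂ = 1.188873 / 10 = 0.119.

0.119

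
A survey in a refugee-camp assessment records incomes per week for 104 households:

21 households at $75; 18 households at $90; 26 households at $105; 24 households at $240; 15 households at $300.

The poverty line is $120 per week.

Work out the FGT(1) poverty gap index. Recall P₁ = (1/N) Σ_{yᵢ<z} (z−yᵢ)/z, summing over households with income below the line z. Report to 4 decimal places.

0.1502

Below z: 21×$75, 18×$90, 26×$105 (q = 65 of N = 104).
Shortfall ratios: (120−75)/120 = 0.3750 (×21); (120−90)/120 = 0.2500 (×18); (120−105)/120 = 0.1250 (×26).
Sum of shortfalls = 15.625000; P₁ averages over all N: 15.625000 / 104 = 0.1502.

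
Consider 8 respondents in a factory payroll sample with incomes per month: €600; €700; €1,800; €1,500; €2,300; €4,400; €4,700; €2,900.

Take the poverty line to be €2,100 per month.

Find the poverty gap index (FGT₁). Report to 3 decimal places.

Poor units: €600, €700, €1,500, €1,800 (q = 4 of N = 8).
Normalized shortfalls: (2100−600)/2100 = 0.7143; (2100−700)/2100 = 0.6667; (2100−1500)/2100 = 0.2857; (2100−1800)/2100 = 0.1429.
Sum of shortfalls = 1.809524; P₁ averages over all N: 1.809524 / 8 = 0.226.

0.226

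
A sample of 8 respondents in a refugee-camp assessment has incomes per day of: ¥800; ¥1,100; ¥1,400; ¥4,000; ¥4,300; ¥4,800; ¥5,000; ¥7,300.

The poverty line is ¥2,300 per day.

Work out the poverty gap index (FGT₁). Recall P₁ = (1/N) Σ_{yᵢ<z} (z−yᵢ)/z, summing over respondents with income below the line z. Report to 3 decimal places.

Below the line: ¥800, ¥1,100, ¥1,400 (q = 3 of N = 8).
Relative gaps: (2300−800)/2300 = 0.6522; (2300−1100)/2300 = 0.5217; (2300−1400)/2300 = 0.3913.
Sum of shortfalls = 1.565217; P₁ averages over all N: 1.565217 / 8 = 0.196.

0.196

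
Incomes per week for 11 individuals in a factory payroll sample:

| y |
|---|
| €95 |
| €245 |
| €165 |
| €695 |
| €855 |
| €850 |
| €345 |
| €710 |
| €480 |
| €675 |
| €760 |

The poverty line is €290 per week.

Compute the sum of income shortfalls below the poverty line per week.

Incomes under z: €95, €165, €245 (q = 3 of N = 11).
Individual gaps: 290−95 = 195; 290−165 = 125; 290−245 = 45.
Aggregate gap = €365.

€365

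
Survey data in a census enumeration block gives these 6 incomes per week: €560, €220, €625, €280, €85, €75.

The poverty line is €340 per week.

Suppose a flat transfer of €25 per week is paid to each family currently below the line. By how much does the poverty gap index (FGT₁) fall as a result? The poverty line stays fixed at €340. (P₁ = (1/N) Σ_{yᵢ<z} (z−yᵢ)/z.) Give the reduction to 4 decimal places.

0.0490

Before: below the line — €75, €85, €220, €280; poverty gap index (FGT₁) = 0.343137.
After the €25 transfer: below the line — €100, €110, €245, €305; poverty gap index (FGT₁) = 0.294118.
Reduction = 0.343137 − 0.294118 = 0.0490.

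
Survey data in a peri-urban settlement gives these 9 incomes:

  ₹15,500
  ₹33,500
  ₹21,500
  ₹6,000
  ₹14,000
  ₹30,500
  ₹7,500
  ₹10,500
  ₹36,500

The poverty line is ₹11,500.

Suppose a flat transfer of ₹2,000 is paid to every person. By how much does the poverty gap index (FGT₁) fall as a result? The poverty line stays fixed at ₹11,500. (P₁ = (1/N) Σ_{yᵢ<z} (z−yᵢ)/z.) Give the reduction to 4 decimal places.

Before: below the line — ₹6,000, ₹7,500, ₹10,500; poverty gap index (FGT₁) = 0.101449.
After the ₹2,000 transfer: below the line — ₹8,000, ₹9,500; poverty gap index (FGT₁) = 0.053140.
Reduction = 0.101449 − 0.053140 = 0.0483.

0.0483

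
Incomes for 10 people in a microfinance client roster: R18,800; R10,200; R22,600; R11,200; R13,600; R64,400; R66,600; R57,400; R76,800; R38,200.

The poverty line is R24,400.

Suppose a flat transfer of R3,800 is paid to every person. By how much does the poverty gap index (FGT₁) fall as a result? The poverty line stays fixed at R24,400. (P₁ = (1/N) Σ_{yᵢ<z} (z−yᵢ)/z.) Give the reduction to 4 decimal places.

Before: below the line — R10,200, R11,200, R13,600, R18,800, R22,600; poverty gap index (FGT₁) = 0.186885.
After the R3,800 transfer: below the line — R14,000, R15,000, R17,400, R22,600; poverty gap index (FGT₁) = 0.117213.
Reduction = 0.186885 − 0.117213 = 0.0697.

0.0697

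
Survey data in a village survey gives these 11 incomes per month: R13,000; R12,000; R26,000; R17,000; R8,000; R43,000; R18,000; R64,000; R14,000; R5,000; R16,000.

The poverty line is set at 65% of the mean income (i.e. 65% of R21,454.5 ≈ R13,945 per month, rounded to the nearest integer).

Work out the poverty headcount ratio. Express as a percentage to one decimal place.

4 of the 11 people have income below R13,945.
H = 4/11 = 36.4%.

36.4%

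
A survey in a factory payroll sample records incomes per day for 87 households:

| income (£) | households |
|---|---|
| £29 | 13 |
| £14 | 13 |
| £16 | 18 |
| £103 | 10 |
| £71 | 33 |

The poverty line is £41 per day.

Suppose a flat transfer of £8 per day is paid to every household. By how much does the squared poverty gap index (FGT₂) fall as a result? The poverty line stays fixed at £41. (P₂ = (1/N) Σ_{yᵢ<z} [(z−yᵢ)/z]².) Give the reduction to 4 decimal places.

Before: below the line — 13×£14, 18×£16, 13×£29; squared poverty gap index (FGT₂) = 0.154526.
After the £8 transfer: below the line — 13×£22, 18×£24, 13×£37; squared poverty gap index (FGT₂) = 0.069082.
Reduction = 0.154526 − 0.069082 = 0.0854.

0.0854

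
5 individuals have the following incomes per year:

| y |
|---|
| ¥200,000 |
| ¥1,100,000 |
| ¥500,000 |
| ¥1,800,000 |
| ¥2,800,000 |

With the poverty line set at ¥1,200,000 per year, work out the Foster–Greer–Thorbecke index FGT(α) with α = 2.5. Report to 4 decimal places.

Incomes under z: ¥200,000, ¥500,000, ¥1,100,000 (q = 3 of N = 5).
Gap ratios (z−y)/z: (1200000−200000)/1200000 = 0.8333; (1200000−500000)/1200000 = 0.5833; (1200000−1100000)/1200000 = 0.0833.
Raised to α = 2.5: 0.63394; 0.25989; 0.00200.
Sum = 0.895834; FGT(2.5) = 0.895834 / 5 = 0.1792.

0.1792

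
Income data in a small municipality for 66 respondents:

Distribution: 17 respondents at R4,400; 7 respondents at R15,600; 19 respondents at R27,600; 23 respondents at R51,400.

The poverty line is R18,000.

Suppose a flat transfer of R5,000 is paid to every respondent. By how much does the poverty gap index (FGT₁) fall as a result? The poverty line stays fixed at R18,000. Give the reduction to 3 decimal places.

0.086

Before: below the line — 17×R4,400, 7×R15,600; poverty gap index (FGT₁) = 0.20875.
After the R5,000 transfer: below the line — 17×R9,400; poverty gap index (FGT₁) = 0.12306.
Reduction = 0.20875 − 0.12306 = 0.086.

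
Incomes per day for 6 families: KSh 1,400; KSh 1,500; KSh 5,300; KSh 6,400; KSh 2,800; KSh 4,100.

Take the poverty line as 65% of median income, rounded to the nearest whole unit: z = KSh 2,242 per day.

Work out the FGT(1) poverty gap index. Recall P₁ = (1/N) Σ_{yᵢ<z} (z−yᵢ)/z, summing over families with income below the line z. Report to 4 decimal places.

0.1178

Poor units: KSh 1,400, KSh 1,500 (q = 2 of N = 6).
Shortfall ratios: (2242−1400)/2242 = 0.3756; (2242−1500)/2242 = 0.3310.
Sum of shortfalls = 0.706512; P₁ averages over all N: 0.706512 / 6 = 0.1178.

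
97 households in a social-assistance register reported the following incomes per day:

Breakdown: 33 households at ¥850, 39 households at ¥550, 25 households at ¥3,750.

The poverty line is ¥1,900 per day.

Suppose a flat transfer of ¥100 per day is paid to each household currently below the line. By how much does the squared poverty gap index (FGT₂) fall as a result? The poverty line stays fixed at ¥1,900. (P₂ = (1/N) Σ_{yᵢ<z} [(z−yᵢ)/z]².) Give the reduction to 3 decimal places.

Before: below the line — 39×¥550, 33×¥850; squared poverty gap index (FGT₂) = 0.30688.
After the ¥100 transfer: below the line — 39×¥650, 33×¥950; squared poverty gap index (FGT₂) = 0.25907.
Reduction = 0.30688 − 0.25907 = 0.048.

0.048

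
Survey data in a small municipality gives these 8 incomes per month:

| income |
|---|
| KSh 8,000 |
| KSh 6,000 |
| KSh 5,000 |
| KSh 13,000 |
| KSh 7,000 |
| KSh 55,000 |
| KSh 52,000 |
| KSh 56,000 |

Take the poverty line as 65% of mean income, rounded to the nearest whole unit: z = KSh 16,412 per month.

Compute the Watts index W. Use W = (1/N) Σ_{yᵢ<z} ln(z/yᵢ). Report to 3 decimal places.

0.500

Below z: KSh 5,000, KSh 6,000, KSh 7,000, KSh 8,000, KSh 13,000 (q = 5 of N = 8).
Log shortfalls: ln(16412/5000) = 1.1886; ln(16412/6000) = 1.0063; ln(16412/7000) = 0.8521; ln(16412/8000) = 0.7186; ln(16412/13000) = 0.2331.
W = 3.998565 / 8 = 0.500.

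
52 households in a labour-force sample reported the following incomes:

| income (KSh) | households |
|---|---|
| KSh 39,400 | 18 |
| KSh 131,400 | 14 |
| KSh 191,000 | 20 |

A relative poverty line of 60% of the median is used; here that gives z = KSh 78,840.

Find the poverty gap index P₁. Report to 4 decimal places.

0.1732

Below z: 18×KSh 39,400 (q = 18 of N = 52).
Gap ratios (z−y)/z: (78840−39400)/78840 = 0.5003 (×18).
Sum of shortfalls = 9.004566; P₁ averages over all N: 9.004566 / 52 = 0.1732.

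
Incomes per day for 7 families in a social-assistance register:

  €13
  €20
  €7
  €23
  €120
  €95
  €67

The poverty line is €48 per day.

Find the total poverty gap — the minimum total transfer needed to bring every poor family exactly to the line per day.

Below z: €7, €13, €20, €23 (q = 4 of N = 7).
Individual gaps: 48−7 = 41; 48−13 = 35; 48−20 = 28; 48−23 = 25.
Aggregate gap = €129.

€129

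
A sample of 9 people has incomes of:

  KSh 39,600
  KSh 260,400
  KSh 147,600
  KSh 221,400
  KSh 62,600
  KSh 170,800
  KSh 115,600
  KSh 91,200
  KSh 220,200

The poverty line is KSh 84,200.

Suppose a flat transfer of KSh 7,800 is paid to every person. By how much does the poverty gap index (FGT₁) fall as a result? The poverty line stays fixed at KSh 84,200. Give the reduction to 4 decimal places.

Before: below the line — KSh 39,600, KSh 62,600; poverty gap index (FGT₁) = 0.087358.
After the KSh 7,800 transfer: below the line — KSh 47,400, KSh 70,400; poverty gap index (FGT₁) = 0.066772.
Reduction = 0.087358 − 0.066772 = 0.0206.

0.0206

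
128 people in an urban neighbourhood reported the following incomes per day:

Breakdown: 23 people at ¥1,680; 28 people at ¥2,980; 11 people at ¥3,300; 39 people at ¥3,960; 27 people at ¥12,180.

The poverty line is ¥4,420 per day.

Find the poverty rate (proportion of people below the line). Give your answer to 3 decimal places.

101 of the 128 people have income below ¥4,420.
H = 101/128 = 0.789.

0.789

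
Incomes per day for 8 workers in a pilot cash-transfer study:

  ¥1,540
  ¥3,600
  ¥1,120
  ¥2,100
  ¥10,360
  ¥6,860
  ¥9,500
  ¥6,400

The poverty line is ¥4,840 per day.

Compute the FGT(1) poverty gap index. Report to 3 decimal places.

Incomes under z: ¥1,120, ¥1,540, ¥2,100, ¥3,600 (q = 4 of N = 8).
Normalized shortfalls: (4840−1120)/4840 = 0.7686; (4840−1540)/4840 = 0.6818; (4840−2100)/4840 = 0.5661; (4840−3600)/4840 = 0.2562.
Σ = 2.272727. Dividing by the full population N = 8 gives P₁ = 0.284.

0.284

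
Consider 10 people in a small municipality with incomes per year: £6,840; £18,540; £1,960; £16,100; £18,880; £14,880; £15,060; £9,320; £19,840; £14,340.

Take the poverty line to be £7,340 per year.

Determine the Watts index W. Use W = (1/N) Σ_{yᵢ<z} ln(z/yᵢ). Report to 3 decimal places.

Incomes under z: £1,960, £6,840 (q = 2 of N = 10).
Log gaps: ln(7340/1960) = 1.3204; ln(7340/6840) = 0.0706.
W = 1.390945 / 10 = 0.139.

0.139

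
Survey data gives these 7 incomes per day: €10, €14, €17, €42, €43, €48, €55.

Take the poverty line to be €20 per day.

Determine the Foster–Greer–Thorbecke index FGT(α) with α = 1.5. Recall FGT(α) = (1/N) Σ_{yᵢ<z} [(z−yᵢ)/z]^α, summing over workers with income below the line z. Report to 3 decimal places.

Poor units: €10, €14, €17 (q = 3 of N = 7).
Relative gaps: (20−10)/20 = 0.5000; (20−14)/20 = 0.3000; (20−17)/20 = 0.1500.
Raised to α = 1.5: 0.35355; 0.16432; 0.05809.
Sum = 0.575965; FGT(1.5) = 0.575965 / 7 = 0.082.

0.082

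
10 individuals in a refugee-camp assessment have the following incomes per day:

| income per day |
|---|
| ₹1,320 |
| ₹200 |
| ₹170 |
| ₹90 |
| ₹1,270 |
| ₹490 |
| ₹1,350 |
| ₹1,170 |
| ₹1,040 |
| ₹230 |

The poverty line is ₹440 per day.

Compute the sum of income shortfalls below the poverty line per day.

₹1,070

Below z: ₹90, ₹170, ₹200, ₹230 (q = 4 of N = 10).
Individual gaps: 440−90 = 350; 440−170 = 270; 440−200 = 240; 440−230 = 210.
Aggregate gap = ₹1,070.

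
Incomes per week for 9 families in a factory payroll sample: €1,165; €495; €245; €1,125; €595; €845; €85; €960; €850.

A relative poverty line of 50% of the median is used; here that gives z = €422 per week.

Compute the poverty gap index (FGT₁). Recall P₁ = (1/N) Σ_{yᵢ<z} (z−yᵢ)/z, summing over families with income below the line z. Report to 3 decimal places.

0.135

Below z: €85, €245 (q = 2 of N = 9).
Gap ratios (z−y)/z: (422−85)/422 = 0.7986; (422−245)/422 = 0.4194.
Σ = 1.218009. Dividing by the full population N = 9 gives P₁ = 0.135.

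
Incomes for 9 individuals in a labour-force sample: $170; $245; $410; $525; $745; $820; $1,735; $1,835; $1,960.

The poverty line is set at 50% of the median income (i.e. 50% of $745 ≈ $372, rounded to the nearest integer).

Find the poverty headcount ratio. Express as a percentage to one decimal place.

22.2%

2 of the 9 individuals have income below $372.
H = 2/9 = 22.2%.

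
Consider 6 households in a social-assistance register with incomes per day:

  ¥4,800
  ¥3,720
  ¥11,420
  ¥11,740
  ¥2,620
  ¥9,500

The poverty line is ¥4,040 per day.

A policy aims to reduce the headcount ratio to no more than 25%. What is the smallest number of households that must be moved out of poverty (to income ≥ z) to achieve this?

1

Currently q = 2 of N = 6 are below the line (H = 0.333).
A headcount ratio of at most 25% allows at most ⌊0.25 × 6⌋ = 1 poor households.
So at least 2 − 1 = 1 must be lifted.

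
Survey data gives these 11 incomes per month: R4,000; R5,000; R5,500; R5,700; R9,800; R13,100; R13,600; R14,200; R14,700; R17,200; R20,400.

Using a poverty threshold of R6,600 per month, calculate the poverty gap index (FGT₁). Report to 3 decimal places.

0.085

Poor units: R4,000, R5,000, R5,500, R5,700 (q = 4 of N = 11).
Relative gaps: (6600−4000)/6600 = 0.3939; (6600−5000)/6600 = 0.2424; (6600−5500)/6600 = 0.1667; (6600−5700)/6600 = 0.1364.
Sum of shortfalls = 0.939394; P₁ averages over all N: 0.939394 / 11 = 0.085.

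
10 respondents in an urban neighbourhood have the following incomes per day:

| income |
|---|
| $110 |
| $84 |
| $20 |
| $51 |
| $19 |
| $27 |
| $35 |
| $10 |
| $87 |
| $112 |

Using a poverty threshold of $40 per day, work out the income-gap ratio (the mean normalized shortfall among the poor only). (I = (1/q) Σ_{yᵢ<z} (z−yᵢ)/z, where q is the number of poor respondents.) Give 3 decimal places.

Poor units: $10, $19, $20, $27, $35 (q = 5 of N = 10).
Relative gaps: 0.7500, 0.5250, 0.5000, 0.3250, 0.1250; sum = 2.225000.
I averages over the q = 5 poor units only: 2.225000 / 5 = 0.445.

0.445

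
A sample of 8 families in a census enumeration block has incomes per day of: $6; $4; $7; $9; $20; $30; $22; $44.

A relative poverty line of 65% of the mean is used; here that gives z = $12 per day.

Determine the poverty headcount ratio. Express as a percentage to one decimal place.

50.0%

4 of the 8 families have income below $12.
H = 4/8 = 50.0%.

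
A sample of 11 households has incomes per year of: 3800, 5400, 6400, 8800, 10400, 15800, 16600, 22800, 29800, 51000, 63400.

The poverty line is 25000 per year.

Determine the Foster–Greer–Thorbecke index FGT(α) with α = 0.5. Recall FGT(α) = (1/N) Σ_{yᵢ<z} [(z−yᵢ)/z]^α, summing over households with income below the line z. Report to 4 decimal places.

Below the line: 3800, 5400, 6400, 8800, 10400, 15800, 16600, 22800 (q = 8 of N = 11).
Normalized shortfalls: (25000−3800)/25000 = 0.8480; (25000−5400)/25000 = 0.7840; (25000−6400)/25000 = 0.7440; (25000−8800)/25000 = 0.6480; (25000−10400)/25000 = 0.5840; (25000−15800)/25000 = 0.3680; (25000−16600)/25000 = 0.3360; (25000−22800)/25000 = 0.0880.
Raised to α = 0.5: 0.92087; 0.88544; 0.86255; 0.80498; 0.76420; 0.60663; 0.57966; 0.29665.
Sum = 5.720978; FGT(0.5) = 5.720978 / 11 = 0.5201.

0.5201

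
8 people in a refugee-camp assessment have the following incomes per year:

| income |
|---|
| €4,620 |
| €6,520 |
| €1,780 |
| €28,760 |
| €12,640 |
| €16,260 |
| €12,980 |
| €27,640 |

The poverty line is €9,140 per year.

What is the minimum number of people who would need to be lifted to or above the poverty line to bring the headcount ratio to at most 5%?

3

3 of the 8 people are poor, so H = 3/8 = 0.375.
A headcount ratio of at most 5% allows at most ⌊0.05 × 8⌋ = 0 poor people.
So at least 3 − 0 = 3 must be lifted.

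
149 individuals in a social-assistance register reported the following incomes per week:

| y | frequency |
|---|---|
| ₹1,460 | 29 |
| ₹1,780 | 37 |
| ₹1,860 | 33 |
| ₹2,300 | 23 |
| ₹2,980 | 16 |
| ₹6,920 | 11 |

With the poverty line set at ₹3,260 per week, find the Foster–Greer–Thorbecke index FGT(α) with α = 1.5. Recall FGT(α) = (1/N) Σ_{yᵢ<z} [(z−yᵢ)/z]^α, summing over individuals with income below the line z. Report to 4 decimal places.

0.2455

Below the line: 29×₹1,460, 37×₹1,780, 33×₹1,860, 23×₹2,300, 16×₹2,980 (q = 138 of N = 149).
Shortfall ratios: (3260−1460)/3260 = 0.5521 (×29); (3260−1780)/3260 = 0.4540 (×37); (3260−1860)/3260 = 0.4294 (×33); (3260−2300)/3260 = 0.2945 (×23); (3260−2980)/3260 = 0.0859 (×16).
Raised to α = 1.5: 0.41028 (×29); 0.30589 (×37); 0.28143 (×33); 0.15980 (×23); 0.02517 (×16).
Sum = 36.581394; FGT(1.5) = 36.581394 / 149 = 0.2455.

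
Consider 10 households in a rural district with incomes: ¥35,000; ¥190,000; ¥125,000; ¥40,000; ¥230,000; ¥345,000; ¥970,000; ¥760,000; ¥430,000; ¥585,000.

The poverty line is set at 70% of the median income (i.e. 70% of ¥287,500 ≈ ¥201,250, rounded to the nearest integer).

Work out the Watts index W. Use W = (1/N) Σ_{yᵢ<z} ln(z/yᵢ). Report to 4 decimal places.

Below the line: ¥35,000, ¥40,000, ¥125,000, ¥190,000 (q = 4 of N = 10).
ln(z/y) terms: ln(201250/35000) = 1.7492; ln(201250/40000) = 1.6157; ln(201250/125000) = 0.4762; ln(201250/190000) = 0.0575.
W = 3.898626 / 10 = 0.3899.

0.3899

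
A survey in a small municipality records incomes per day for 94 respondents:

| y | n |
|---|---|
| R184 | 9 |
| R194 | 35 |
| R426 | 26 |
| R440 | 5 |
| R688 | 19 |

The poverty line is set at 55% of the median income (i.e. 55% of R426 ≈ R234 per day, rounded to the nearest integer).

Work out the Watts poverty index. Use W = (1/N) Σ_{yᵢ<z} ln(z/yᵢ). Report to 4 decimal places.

Below z: 9×R184, 35×R194 (q = 44 of N = 94).
ln(z/y) terms: ln(234/184) = 0.2404 (×9); ln(234/194) = 0.1875 (×35).
W = 8.724672 / 94 = 0.0928.

0.0928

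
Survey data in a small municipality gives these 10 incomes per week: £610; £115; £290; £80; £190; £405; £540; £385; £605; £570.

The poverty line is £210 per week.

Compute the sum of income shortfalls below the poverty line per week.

£245

Incomes under z: £80, £115, £190 (q = 3 of N = 10).
Individual gaps: 210−80 = 130; 210−115 = 95; 210−190 = 20.
Aggregate gap = £245.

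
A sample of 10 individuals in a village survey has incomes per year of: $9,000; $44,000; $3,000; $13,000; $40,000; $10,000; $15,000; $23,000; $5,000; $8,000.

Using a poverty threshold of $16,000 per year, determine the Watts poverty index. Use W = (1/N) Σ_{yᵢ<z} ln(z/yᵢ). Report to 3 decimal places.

Below z: $3,000, $5,000, $8,000, $9,000, $10,000, $13,000, $15,000 (q = 7 of N = 10).
Log gaps: ln(16000/3000) = 1.6740; ln(16000/5000) = 1.1632; ln(16000/8000) = 0.6931; ln(16000/9000) = 0.5754; ln(16000/10000) = 0.4700; ln(16000/13000) = 0.2076; ln(16000/15000) = 0.0645.
W = 4.847820 / 10 = 0.485.

0.485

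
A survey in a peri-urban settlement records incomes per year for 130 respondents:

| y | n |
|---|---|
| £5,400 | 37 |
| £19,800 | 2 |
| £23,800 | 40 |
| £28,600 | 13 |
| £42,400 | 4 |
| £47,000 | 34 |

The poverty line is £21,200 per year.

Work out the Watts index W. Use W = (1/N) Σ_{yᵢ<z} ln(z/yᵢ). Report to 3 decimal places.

Below z: 37×£5,400, 2×£19,800 (q = 39 of N = 130).
Log shortfalls: ln(21200/5400) = 1.3676 (×37); ln(21200/19800) = 0.0683 (×2).
W = 50.737921 / 130 = 0.390.

0.390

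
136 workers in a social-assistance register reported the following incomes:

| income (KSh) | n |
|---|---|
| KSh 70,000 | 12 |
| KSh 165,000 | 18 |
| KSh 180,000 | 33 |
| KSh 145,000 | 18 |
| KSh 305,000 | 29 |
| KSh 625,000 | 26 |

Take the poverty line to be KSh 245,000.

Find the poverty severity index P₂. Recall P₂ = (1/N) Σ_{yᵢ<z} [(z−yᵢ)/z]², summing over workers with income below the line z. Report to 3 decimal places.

Below the line: 12×KSh 70,000, 18×KSh 145,000, 18×KSh 165,000, 33×KSh 180,000 (q = 81 of N = 136).
Relative gaps: (245000−70000)/245000 = 0.7143 (×12); (245000−145000)/245000 = 0.4082 (×18); (245000−165000)/245000 = 0.3265 (×18); (245000−180000)/245000 = 0.2653 (×33).
Squared: 0.5102 (×12); 0.1666 (×18); 0.1066 (×18); 0.0704 (×33).
Sum = 13.363182; P₂ = 13.363182 / 136 = 0.098.

0.098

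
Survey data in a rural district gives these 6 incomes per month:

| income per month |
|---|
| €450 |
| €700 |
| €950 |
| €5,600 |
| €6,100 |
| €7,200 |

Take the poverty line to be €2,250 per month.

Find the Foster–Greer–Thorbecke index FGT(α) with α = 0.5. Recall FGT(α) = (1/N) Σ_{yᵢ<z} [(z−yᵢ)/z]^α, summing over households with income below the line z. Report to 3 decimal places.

Poor units: €450, €700, €950 (q = 3 of N = 6).
Gap ratios (z−y)/z: (2250−450)/2250 = 0.8000; (2250−700)/2250 = 0.6889; (2250−950)/2250 = 0.5778.
Raised to α = 0.5: 0.89443; 0.82999; 0.76012.
Sum = 2.484537; FGT(0.5) = 2.484537 / 6 = 0.414.

0.414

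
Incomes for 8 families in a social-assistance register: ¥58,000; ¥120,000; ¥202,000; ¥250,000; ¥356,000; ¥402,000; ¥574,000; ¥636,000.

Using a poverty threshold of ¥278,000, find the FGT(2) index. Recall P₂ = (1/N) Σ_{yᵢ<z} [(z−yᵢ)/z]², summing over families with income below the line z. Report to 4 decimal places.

0.1293

Below z: ¥58,000, ¥120,000, ¥202,000, ¥250,000 (q = 4 of N = 8).
Gap ratios (z−y)/z: (278000−58000)/278000 = 0.7914; (278000−120000)/278000 = 0.5683; (278000−202000)/278000 = 0.2734; (278000−250000)/278000 = 0.1007.
Squared: 0.6263; 0.3230; 0.0747; 0.0101.
Sum = 1.034160; P₂ = 1.034160 / 8 = 0.1293.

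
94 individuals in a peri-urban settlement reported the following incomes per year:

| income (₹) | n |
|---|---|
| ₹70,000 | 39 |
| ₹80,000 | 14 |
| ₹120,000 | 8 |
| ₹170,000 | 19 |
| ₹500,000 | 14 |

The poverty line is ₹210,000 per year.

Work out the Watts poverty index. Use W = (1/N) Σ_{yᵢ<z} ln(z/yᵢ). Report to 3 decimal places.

Below the line: 39×₹70,000, 14×₹80,000, 8×₹120,000, 19×₹170,000 (q = 80 of N = 94).
ln(z/y) terms: ln(210000/70000) = 1.0986 (×39); ln(210000/80000) = 0.9651 (×14); ln(210000/120000) = 0.5596 (×8); ln(210000/170000) = 0.2113 (×19).
W = 64.848811 / 94 = 0.690.

0.690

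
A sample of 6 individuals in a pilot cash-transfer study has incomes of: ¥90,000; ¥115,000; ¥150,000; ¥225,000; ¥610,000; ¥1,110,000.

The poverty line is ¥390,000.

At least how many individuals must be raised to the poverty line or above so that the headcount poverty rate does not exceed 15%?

4

Currently q = 4 of N = 6 are below the line (H = 0.667).
A headcount ratio of at most 15% allows at most ⌊0.15 × 6⌋ = 0 poor individuals.
So at least 4 − 0 = 4 must be lifted.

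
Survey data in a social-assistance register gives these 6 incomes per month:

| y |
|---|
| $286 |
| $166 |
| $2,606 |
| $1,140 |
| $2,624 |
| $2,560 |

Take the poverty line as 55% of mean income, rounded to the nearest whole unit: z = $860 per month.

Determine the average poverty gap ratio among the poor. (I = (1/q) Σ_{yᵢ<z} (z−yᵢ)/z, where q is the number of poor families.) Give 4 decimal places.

0.7372

Incomes under z: $166, $286 (q = 2 of N = 6).
Relative gaps: 0.8070, 0.6674; sum = 1.474419.
The income-gap ratio divides by q (the poor only): 1.474419 / 2 = 0.7372.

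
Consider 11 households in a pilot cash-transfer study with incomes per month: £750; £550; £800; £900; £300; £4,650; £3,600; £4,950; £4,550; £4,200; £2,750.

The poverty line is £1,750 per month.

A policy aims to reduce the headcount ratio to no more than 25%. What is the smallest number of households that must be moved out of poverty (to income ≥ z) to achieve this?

3

5 of the 11 households are poor, so H = 5/11 = 0.455.
A headcount ratio of at most 25% allows at most ⌊0.25 × 11⌋ = 2 poor households.
So at least 5 − 2 = 3 must be lifted.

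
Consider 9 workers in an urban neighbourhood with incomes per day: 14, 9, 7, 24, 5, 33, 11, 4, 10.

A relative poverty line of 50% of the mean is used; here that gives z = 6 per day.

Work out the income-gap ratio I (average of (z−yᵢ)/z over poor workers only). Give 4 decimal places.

Incomes under z: 4, 5 (q = 2 of N = 9).
Relative gaps: 0.3333, 0.1667; sum = 0.500000.
I averages over the q = 2 poor units only: 0.500000 / 2 = 0.2500.

0.2500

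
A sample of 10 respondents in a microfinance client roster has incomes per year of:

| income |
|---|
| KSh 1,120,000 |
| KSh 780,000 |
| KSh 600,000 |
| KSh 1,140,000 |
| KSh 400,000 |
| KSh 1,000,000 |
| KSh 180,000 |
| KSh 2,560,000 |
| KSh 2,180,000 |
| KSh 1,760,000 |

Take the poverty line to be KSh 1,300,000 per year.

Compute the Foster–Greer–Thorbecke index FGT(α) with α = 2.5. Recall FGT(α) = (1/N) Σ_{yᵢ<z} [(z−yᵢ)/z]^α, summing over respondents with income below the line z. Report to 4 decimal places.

Poor units: KSh 180,000, KSh 400,000, KSh 600,000, KSh 780,000, KSh 1,000,000, KSh 1,120,000, KSh 1,140,000 (q = 7 of N = 10).
Normalized shortfalls: (1300000−180000)/1300000 = 0.8615; (1300000−400000)/1300000 = 0.6923; (1300000−600000)/1300000 = 0.5385; (1300000−780000)/1300000 = 0.4000; (1300000−1000000)/1300000 = 0.2308; (1300000−1120000)/1300000 = 0.1385; (1300000−1140000)/1300000 = 0.1231.
Raised to α = 2.5: 0.68895; 0.39879; 0.21276; 0.10119; 0.02558; 0.00713; 0.00531.
Sum = 1.439724; FGT(2.5) = 1.439724 / 10 = 0.1440.

0.1440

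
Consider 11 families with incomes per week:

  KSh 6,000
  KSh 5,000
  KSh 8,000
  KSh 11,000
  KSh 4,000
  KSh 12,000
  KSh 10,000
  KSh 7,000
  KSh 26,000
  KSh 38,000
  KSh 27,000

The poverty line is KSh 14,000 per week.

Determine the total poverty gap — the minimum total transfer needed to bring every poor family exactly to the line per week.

KSh 49,000

Poor units: KSh 4,000, KSh 5,000, KSh 6,000, KSh 7,000, KSh 8,000, KSh 10,000, KSh 11,000, KSh 12,000 (q = 8 of N = 11).
Individual gaps: 14000−4000 = 10000; 14000−5000 = 9000; 14000−6000 = 8000; 14000−7000 = 7000; 14000−8000 = 6000; 14000−10000 = 4000; 14000−11000 = 3000; 14000−12000 = 2000.
Aggregate gap = KSh 49,000.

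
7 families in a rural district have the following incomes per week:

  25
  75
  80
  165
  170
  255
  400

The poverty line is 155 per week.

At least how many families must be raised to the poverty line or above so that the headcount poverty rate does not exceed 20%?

Currently q = 3 of N = 7 are below the line (H = 0.429).
A headcount ratio of at most 20% allows at most ⌊0.20 × 7⌋ = 1 poor families.
So at least 3 − 1 = 2 must be lifted.

2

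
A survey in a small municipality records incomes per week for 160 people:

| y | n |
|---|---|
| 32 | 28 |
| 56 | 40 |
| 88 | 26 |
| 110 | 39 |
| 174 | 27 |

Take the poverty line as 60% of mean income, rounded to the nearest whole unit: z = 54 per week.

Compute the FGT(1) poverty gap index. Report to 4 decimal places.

Poor units: 28×32 (q = 28 of N = 160).
Gap ratios (z−y)/z: (54−32)/54 = 0.4074 (×28).
Σ = 11.407407. Dividing by the full population N = 160 gives P₁ = 0.0713.

0.0713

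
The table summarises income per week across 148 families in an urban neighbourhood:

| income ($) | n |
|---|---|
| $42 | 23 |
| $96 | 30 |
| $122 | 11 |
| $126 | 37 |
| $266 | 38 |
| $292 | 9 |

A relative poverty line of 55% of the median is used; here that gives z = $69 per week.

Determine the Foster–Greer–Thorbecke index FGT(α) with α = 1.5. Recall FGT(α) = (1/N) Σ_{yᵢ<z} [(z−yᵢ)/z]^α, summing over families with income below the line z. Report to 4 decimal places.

0.0380

Below the line: 23×$42 (q = 23 of N = 148).
Gap ratios (z−y)/z: (69−42)/69 = 0.3913 (×23).
Raised to α = 1.5: 0.24478 (×23).
Sum = 5.629889; FGT(1.5) = 5.629889 / 148 = 0.0380.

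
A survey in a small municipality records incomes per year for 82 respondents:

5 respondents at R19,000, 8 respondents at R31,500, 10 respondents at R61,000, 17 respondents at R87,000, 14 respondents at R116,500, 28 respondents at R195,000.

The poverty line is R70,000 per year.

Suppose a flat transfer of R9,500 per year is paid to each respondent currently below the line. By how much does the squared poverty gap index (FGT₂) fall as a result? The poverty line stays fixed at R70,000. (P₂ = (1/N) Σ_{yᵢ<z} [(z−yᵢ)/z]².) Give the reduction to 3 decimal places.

Before: below the line — 5×R19,000, 8×R31,500, 10×R61,000; squared poverty gap index (FGT₂) = 0.06389.
After the R9,500 transfer: below the line — 5×R28,500, 8×R41,000; squared poverty gap index (FGT₂) = 0.03818.
Reduction = 0.06389 − 0.03818 = 0.026.

0.026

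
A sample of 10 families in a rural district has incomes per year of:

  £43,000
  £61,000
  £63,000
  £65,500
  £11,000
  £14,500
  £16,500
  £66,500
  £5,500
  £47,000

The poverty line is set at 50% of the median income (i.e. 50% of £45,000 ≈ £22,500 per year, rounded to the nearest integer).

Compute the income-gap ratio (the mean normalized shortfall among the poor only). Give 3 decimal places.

0.472

Incomes under z: £5,500, £11,000, £14,500, £16,500 (q = 4 of N = 10).
Shortfall ratios (z−y)/z: 0.7556, 0.5111, 0.3556, 0.2667; sum = 1.888889.
The income-gap ratio divides by q (the poor only): 1.888889 / 4 = 0.472.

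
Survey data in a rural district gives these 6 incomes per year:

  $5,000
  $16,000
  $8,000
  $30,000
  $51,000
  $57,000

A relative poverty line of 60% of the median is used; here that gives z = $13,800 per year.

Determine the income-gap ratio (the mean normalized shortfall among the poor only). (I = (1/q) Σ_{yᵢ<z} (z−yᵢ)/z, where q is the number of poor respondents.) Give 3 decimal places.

Poor units: $5,000, $8,000 (q = 2 of N = 6).
Relative gaps: 0.6377, 0.4203; sum = 1.057971.
The income-gap ratio divides by q (the poor only): 1.057971 / 2 = 0.529.

0.529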